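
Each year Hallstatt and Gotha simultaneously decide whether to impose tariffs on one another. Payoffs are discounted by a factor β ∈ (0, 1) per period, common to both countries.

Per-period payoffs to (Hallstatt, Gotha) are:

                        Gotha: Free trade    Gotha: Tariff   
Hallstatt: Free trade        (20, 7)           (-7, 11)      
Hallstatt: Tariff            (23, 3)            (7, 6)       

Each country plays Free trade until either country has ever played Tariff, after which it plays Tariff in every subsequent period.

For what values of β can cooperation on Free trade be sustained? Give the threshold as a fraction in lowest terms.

4/5

Hallstatt: cooperation gives 20 each period; deviation gives 23 once then 7 forever.
  20/(1−β) ≥ 23 + 7β/(1−β) ⇒ β ≥ 3/16.
Gotha: cooperation gives 7 each period; deviation gives 11 once then 6 forever.
  β ≥ 4/5.
Both must hold, so the binding constraint is Gotha's: β ≥ 4/5.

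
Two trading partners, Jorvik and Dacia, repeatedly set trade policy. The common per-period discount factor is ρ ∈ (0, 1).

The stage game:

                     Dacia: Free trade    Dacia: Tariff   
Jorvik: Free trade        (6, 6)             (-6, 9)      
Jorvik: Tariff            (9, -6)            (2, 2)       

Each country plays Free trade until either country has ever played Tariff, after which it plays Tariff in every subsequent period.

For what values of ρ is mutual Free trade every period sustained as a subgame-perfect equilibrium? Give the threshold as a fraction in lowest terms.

6/(1−ρ) ≥ 9 + 2ρ/(1−ρ)
6 ≥ 9 − 7ρ
ρ ≥ 3/7.

3/7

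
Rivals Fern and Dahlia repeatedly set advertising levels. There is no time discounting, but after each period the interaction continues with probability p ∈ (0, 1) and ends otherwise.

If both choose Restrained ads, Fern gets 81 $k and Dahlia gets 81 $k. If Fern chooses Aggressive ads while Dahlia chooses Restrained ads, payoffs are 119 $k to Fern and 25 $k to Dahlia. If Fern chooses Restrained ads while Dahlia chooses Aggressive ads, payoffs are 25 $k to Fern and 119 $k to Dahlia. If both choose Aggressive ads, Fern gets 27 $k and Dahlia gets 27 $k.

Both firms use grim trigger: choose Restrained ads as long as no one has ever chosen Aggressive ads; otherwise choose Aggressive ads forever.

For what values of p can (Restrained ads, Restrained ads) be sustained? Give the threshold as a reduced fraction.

Expected cooperation value is 81 + p·81 + p²·81 + … = 81/(1−p); deviation gives 119 + p·27/(1−p).
81 ≥ 119(1−p) + 27p ⇒ 92p ≥ 38 ⇒ p ≥ 38/92 = 19/46.

19/46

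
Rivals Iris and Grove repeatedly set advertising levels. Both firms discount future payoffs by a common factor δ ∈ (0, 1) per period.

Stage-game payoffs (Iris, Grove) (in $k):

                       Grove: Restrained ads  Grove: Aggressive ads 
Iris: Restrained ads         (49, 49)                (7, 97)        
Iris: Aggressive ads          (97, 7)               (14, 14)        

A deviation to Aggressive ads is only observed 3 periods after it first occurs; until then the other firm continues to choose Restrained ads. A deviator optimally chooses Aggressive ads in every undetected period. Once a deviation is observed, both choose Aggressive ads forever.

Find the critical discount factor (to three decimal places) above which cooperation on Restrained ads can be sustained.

Deviating for the 3 undetected periods gains 97−49 = 48 per period over cooperation, then loses 49−14 = 35 per period forever once punishment starts.
Gain: 48(1 + δ + … + δ^2); loss: 35·δ^3/(1−δ).
No profitable deviation ⇔ 48(1−δ^3) ≤ 35·δ^3, i.e. δ^3 ≥ 48/(48+35) = 48/83.
Hence δ ≥ (48/83)^(1/3) ≈ 0.833.

0.833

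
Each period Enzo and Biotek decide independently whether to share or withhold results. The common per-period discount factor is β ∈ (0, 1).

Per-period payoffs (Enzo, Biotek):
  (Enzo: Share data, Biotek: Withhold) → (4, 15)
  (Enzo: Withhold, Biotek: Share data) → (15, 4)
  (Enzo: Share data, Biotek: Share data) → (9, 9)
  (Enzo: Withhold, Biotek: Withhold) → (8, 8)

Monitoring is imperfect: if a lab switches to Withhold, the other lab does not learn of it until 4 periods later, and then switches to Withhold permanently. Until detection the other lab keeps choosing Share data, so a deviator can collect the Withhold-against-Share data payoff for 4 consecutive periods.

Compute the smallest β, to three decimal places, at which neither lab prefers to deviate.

Deviating for the 4 undetected periods gains 15−9 = 6 per period over cooperation, then loses 9−8 = 1 per period forever once punishment starts.
Gain: 6(1 + β + … + β^3); loss: 1·β^4/(1−β).
No profitable deviation ⇔ 6(1−β^4) ≤ 1·β^4, i.e. β^4 ≥ 6/(6+1) = 6/7.
Hence β ≥ (6/7)^(1/4) ≈ 0.962.

0.962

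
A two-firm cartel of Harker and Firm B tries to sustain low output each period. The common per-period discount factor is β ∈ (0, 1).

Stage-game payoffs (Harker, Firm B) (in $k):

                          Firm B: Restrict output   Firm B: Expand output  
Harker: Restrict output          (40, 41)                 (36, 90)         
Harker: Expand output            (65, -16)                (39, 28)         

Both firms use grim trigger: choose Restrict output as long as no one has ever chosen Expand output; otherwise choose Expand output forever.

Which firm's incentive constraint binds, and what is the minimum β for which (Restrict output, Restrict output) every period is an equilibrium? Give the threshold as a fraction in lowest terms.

For Harker: deviation gain 65−40 = 25, per-period punishment loss 40−39 = 1. IC gives β ≥ 25/26.
For Firm B: gain 49, loss 13 per period, so β ≥ 49/62.
The tighter constraint is Harker's, so cooperation needs β ≥ 25/26.

Harker; β ≥ 25/26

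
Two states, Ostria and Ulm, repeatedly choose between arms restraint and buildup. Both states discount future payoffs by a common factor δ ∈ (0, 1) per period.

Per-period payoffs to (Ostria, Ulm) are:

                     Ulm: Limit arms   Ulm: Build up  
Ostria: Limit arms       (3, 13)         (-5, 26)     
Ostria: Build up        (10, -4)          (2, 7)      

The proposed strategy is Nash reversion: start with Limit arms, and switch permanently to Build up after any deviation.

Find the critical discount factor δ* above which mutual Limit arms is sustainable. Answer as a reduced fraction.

Ostria: cooperation gives 3 each period; deviation gives 10 once then 2 forever.
  3/(1−δ) ≥ 10 + 2δ/(1−δ) ⇒ δ ≥ 7/8.
Ulm: cooperation gives 13 each period; deviation gives 26 once then 7 forever.
  δ ≥ 13/19.
Both must hold, so the binding constraint is Ostria's: δ ≥ 7/8.

7/8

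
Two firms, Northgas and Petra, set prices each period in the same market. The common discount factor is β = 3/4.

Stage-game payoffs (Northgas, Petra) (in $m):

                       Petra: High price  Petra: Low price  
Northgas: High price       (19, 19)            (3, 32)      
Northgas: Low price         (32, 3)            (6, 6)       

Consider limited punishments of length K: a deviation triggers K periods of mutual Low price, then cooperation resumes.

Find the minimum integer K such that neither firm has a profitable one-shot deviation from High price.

2

Need Σ_{k=1}^{K} β^k ≥ (32−19)/(19−6) = 1.0000 at β = 3/4.
At K = 1 the sum is 0.7500 < 1.0000; at K = 2 it is 1.3125 ≥ 1.0000.
So the minimum punishment length is K = 2.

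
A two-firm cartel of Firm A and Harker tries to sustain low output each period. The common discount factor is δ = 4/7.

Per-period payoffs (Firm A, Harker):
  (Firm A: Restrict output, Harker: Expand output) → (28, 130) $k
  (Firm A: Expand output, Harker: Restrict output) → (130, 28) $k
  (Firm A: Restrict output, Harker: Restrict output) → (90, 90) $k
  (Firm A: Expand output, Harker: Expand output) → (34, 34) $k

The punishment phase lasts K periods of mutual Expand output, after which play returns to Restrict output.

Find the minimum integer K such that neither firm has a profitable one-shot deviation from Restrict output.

IC: δ(1−δ^K)/(1−δ) ≥ (130−90)/(90−34) = 5/7.
With δ = 4/7: need 1 − δ^K ≥ 5/7·(1−4/7)/(4/7), i.e. δ^K ≤ 0.4643.
Since (4/7)^1 = 0.5714 and (4/7)^2 = 0.3265, the smallest such K is 2.

2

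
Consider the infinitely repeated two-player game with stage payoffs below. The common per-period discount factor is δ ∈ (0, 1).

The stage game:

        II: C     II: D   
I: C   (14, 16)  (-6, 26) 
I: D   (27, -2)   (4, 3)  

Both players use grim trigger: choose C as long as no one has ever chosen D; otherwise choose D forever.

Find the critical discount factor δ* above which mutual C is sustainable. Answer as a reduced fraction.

I's threshold: (27−14)/(27−4) = 13/23.
II's threshold: (26−16)/(26−3) = 10/23.
13/23 > 10/23, so I binds and δ* = 13/23.

13/23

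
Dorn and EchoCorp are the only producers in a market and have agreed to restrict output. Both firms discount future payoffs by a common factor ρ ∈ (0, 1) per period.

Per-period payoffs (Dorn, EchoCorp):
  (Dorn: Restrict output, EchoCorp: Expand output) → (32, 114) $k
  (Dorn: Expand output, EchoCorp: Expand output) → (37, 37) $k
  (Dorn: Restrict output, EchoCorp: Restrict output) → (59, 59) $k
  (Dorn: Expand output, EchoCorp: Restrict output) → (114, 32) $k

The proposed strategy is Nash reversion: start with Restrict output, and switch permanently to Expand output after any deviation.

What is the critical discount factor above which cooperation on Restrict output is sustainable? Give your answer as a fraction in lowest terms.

5/7

One-period gain from deviating is 114 − 59 = 55. The loss is 59 − 37 = 22 in every subsequent period, with present value 22·ρ/(1−ρ).
Deviation is unprofitable when 22·ρ/(1−ρ) ≥ 55, i.e. ρ/(1−ρ) ≥ 5/2.
Equivalently ρ ≥ 55/(55+22) = 5/7.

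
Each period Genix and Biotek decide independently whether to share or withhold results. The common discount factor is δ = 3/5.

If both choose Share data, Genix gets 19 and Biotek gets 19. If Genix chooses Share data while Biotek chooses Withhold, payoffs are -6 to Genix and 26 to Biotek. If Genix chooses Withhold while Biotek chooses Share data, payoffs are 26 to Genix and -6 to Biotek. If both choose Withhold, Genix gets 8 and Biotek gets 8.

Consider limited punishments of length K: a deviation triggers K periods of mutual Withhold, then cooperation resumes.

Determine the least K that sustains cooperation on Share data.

No profitable deviation requires (19−8)(δ+…+δ^K) ≥ 26−19, i.e. δ+…+δ^K ≥ 7/11 ≈ 0.6364.
With δ = 3/5, the partial sums are K=1: 0.6000, K=2: 0.9600.
K = 2 is the first length at which the sum reaches 0.6364.

2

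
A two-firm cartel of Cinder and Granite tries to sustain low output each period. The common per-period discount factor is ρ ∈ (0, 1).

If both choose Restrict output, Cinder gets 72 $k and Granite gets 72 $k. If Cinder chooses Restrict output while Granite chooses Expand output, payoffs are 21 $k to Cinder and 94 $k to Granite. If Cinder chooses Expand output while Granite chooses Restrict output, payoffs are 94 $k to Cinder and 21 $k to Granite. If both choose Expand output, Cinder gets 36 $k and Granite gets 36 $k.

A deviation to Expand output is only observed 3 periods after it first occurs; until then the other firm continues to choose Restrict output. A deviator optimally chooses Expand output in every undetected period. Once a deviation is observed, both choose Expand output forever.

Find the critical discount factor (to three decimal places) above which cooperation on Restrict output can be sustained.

The best deviation is to choose Expand output for all 3 undetected periods, earning 94 each, then 36 forever once detected.
Deviation value: 94(1−ρ^3)/(1−ρ) + 36ρ^3/(1−ρ); cooperation value: 72/(1−ρ).
IC: 72 ≥ 94(1−ρ^3) + 36ρ^3 = 94 − 58ρ^3.
So ρ^3 ≥ 22/58 = 11/29, giving ρ ≥ (11/29)^(1/3) ≈ 0.724.

0.724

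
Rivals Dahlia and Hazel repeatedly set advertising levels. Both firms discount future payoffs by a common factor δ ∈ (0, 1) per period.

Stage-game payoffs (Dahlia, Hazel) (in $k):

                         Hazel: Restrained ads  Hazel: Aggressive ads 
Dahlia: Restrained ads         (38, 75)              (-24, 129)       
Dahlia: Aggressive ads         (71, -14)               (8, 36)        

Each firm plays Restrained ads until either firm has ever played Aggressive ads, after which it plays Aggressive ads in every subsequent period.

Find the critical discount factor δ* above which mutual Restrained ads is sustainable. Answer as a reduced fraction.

18/31

Dahlia's threshold: (71−38)/(71−8) = 11/21.
Hazel's threshold: (129−75)/(129−36) = 18/31.
11/21 < 18/31, so Hazel binds and δ* = 18/31.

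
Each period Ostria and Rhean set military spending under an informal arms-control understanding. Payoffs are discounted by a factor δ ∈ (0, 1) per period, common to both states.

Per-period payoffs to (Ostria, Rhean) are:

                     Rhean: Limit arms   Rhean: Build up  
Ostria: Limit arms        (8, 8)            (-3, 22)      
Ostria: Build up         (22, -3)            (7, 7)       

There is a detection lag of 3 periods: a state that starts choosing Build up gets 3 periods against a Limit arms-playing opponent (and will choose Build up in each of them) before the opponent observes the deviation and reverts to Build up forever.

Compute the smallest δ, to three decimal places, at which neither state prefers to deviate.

0.977

Deviating for the 3 undetected periods gains 22−8 = 14 per period over cooperation, then loses 8−7 = 1 per period forever once punishment starts.
Gain: 14(1 + δ + … + δ^2); loss: 1·δ^3/(1−δ).
No profitable deviation ⇔ 14(1−δ^3) ≤ 1·δ^3, i.e. δ^3 ≥ 14/(14+1) = 14/15.
Hence δ ≥ (14/15)^(1/3) ≈ 0.977.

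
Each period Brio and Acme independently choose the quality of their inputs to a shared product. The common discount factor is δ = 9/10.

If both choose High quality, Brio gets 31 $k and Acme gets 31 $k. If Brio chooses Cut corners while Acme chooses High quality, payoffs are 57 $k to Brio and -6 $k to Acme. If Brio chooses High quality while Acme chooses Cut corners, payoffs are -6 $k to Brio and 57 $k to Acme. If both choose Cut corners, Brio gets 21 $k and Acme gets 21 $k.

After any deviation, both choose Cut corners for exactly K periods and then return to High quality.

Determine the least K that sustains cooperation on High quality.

4

No profitable deviation requires (31−21)(δ+…+δ^K) ≥ 57−31, i.e. δ+…+δ^K ≥ 13/5 ≈ 2.6000.
With δ = 9/10, the partial sums are K=1: 0.9000, K=2: 1.7100, K=3: 2.4390, K=4: 3.0951.
K = 4 is the first length at which the sum reaches 2.6000.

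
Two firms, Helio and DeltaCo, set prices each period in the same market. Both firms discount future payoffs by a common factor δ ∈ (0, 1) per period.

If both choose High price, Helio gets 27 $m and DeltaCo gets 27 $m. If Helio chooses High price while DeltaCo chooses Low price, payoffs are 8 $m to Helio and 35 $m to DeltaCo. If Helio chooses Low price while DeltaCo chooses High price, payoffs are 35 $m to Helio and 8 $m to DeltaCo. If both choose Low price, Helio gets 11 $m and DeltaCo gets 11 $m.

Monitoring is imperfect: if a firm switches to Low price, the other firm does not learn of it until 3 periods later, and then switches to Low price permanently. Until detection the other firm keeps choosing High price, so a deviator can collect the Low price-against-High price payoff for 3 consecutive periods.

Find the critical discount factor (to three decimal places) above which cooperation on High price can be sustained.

A deviator earns 35 for 3 periods, then 11 forever; cooperating earns 27 forever. Multiplying the IC by (1−δ):
27 ≥ 35(1−δ^3) + 11δ^3, so 24·δ^3 ≥ 8 and δ^3 ≥ 1/3.
δ ≥ (1/3)^(1/3) ≈ 0.693.

0.693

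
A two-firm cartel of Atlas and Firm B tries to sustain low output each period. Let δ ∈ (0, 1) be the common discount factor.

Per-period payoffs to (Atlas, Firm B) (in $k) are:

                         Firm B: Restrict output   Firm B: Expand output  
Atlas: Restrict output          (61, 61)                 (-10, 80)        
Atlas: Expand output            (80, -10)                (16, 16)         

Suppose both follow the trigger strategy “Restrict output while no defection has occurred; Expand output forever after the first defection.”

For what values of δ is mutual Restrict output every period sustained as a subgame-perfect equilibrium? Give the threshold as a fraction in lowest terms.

Cooperation forever yields 61 each period: 61/(1−δ).
Deviating yields 80 once, then 16 forever: 80 + 16δ/(1−δ).
No profitable deviation requires 61/(1−δ) ≥ 80 + 16δ/(1−δ).
Multiplying by (1−δ): 61 ≥ 80(1−δ) + 16δ = 80 − 64δ.
So 64δ ≥ 19, i.e. δ ≥ 19/64.

19/64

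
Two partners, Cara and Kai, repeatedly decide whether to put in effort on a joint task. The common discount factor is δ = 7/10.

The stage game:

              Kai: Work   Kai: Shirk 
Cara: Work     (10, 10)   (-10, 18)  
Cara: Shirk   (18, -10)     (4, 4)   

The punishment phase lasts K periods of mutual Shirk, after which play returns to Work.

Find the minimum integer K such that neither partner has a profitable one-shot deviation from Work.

No profitable deviation requires (10−4)(δ+…+δ^K) ≥ 18−10, i.e. δ+…+δ^K ≥ 4/3 ≈ 1.3333.
With δ = 7/10, the partial sums are K=1: 0.7000, K=2: 1.1900, K=3: 1.5330.
K = 3 is the first length at which the sum reaches 1.3333.

3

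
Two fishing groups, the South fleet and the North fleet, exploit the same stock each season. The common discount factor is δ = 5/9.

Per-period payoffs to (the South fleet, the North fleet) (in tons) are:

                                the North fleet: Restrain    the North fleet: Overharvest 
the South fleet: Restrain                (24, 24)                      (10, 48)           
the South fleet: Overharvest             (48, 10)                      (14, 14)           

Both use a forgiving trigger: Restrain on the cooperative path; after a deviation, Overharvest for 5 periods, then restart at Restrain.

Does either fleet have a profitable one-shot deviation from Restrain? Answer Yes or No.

Yes

IC: δ+…+δ^5 ≥ (48−24)/(24−14) = 12/5.
At δ = 5/9: partial sum = 1.1838 < 2.4000. Cooperation not sustainable.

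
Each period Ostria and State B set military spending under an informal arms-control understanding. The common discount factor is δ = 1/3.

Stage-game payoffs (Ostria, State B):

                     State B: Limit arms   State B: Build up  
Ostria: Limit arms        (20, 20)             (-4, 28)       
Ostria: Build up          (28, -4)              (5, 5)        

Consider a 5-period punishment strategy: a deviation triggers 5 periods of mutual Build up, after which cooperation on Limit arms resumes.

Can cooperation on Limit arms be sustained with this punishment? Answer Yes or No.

IC: δ+…+δ^5 ≥ (28−20)/(20−5) = 8/15.
At δ = 1/3: partial sum = 0.4979 < 0.5333. Cooperation not sustainable.

No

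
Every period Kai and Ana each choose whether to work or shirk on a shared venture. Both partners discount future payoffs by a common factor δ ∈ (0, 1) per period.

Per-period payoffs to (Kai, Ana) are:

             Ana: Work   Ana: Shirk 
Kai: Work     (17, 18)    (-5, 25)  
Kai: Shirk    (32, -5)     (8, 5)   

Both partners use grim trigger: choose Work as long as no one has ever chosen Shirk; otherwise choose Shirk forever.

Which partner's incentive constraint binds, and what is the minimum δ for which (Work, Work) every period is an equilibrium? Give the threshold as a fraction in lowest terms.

Kai; δ ≥ 5/8

Kai's threshold: (32−17)/(32−8) = 5/8.
Ana's threshold: (25−18)/(25−5) = 7/20.
5/8 > 7/20, so Kai binds and δ* = 5/8.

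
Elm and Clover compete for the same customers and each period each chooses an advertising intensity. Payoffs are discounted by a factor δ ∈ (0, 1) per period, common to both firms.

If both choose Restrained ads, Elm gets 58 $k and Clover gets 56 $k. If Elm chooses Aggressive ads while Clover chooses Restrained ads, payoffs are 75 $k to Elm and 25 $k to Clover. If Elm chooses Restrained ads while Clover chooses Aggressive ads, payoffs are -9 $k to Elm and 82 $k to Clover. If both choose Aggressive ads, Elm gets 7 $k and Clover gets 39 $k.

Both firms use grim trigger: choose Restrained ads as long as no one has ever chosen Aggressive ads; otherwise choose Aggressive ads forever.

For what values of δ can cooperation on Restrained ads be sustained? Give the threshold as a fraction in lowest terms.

For Elm: deviation gain 75−58 = 17, per-period punishment loss 58−7 = 51. IC gives δ ≥ 17/68 = 1/4.
For Clover: gain 26, loss 17 per period, so δ ≥ 26/43.
The tighter constraint is Clover's, so cooperation needs δ ≥ 26/43.

26/43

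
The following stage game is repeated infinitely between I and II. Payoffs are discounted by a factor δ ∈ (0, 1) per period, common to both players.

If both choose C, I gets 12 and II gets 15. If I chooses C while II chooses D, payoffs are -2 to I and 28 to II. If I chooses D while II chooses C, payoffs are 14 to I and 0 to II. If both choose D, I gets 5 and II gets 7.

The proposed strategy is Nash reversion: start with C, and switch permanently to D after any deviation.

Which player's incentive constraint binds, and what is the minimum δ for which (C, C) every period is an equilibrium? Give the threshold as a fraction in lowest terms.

II; δ ≥ 13/21

I: cooperation gives 12 each period; deviation gives 14 once then 5 forever.
  12/(1−δ) ≥ 14 + 5δ/(1−δ) ⇒ δ ≥ 2/9.
II: cooperation gives 15 each period; deviation gives 28 once then 7 forever.
  δ ≥ 13/21.
Both must hold, so the binding constraint is II's: δ ≥ 13/21.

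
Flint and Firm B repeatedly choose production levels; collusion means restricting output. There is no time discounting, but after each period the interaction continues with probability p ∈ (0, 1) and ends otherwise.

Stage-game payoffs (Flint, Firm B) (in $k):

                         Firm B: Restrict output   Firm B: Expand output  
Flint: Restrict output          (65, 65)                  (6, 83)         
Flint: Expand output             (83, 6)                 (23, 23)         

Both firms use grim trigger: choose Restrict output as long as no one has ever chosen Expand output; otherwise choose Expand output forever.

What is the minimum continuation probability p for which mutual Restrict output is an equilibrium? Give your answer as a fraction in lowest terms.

3/10

Expected cooperation value is 65 + p·65 + p²·65 + … = 65/(1−p); deviation gives 83 + p·23/(1−p).
65 ≥ 83(1−p) + 23p ⇒ 60p ≥ 18 ⇒ p ≥ 18/60 = 3/10.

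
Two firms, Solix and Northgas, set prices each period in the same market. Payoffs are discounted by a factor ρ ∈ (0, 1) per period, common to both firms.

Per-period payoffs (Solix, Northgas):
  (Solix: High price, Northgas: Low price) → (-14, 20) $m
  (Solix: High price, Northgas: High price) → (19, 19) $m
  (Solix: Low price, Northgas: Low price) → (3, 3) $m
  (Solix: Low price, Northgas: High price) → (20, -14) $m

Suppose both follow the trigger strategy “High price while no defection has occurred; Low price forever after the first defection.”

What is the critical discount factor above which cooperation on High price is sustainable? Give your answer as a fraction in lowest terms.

1/17

Cooperation forever yields 19 each period: 19/(1−ρ).
Deviating yields 20 once, then 3 forever: 20 + 3ρ/(1−ρ).
No profitable deviation requires 19/(1−ρ) ≥ 20 + 3ρ/(1−ρ).
Multiplying by (1−ρ): 19 ≥ 20(1−ρ) + 3ρ = 20 − 17ρ.
So 17ρ ≥ 1, i.e. ρ ≥ 1/17.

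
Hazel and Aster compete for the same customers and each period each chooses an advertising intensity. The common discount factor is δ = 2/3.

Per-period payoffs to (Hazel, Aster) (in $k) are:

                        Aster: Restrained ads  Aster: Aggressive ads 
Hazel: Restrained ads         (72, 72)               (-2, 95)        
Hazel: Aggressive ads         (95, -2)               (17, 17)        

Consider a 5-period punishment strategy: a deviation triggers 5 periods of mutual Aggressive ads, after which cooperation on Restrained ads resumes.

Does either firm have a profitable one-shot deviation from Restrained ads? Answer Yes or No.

A one-shot deviation gives 95 now, then 17 for 5 periods, then back to 72.
Gain from deviating: (95−72) today; loss: (72−17) in each of the next 5 periods.
No-deviation condition: (72−17)(δ+…+δ^5) ≥ 95−72, i.e. δ+…+δ^5 ≥ 23/55.
At δ = 2/3: δ+…+δ^5 = 1.7366 ≥ 0.4182.
So cooperation is sustainable.

No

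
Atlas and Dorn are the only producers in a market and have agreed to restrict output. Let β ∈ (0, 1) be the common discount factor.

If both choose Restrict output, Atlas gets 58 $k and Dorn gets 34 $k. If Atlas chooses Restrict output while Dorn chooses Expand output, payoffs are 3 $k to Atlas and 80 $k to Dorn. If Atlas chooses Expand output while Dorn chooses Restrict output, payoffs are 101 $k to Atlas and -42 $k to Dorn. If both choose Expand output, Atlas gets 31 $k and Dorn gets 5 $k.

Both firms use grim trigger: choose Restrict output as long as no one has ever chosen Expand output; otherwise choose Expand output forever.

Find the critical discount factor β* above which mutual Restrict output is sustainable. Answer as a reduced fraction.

Atlas's threshold: (101−58)/(101−31) = 43/70.
Dorn's threshold: (80−34)/(80−5) = 46/75.
43/70 > 46/75, so Atlas binds and β* = 43/70.

43/70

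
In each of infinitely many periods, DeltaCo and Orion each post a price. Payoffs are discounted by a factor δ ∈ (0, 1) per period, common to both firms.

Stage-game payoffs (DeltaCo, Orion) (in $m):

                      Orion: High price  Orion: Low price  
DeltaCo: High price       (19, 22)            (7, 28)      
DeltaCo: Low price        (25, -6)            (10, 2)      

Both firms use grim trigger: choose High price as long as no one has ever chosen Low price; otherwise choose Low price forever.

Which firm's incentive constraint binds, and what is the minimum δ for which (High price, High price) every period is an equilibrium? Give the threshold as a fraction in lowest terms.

DeltaCo; δ ≥ 2/5

DeltaCo's threshold: (25−19)/(25−10) = 2/5.
Orion's threshold: (28−22)/(28−2) = 3/13.
2/5 > 3/13, so DeltaCo binds and δ* = 2/5.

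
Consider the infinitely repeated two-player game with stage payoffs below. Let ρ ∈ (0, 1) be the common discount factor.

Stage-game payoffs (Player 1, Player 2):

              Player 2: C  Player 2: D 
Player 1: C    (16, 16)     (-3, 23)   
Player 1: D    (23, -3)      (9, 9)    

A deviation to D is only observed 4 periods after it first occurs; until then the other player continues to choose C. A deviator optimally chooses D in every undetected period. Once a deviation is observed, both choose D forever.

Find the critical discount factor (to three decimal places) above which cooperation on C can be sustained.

A deviator earns 23 for 4 periods, then 9 forever; cooperating earns 16 forever. Multiplying the IC by (1−ρ):
16 ≥ 23(1−ρ^4) + 9ρ^4, so 14·ρ^4 ≥ 7 and ρ^4 ≥ 1/2.
ρ ≥ (1/2)^(1/4) ≈ 0.841.

0.841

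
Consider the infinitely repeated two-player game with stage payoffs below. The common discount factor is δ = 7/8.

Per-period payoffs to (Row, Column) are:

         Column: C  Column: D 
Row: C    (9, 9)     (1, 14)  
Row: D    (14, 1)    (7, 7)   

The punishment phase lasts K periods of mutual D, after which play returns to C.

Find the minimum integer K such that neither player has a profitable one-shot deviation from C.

4

IC: δ(1−δ^K)/(1−δ) ≥ (14−9)/(9−7) = 5/2.
With δ = 7/8: need 1 − δ^K ≥ 5/2·(1−7/8)/(7/8), i.e. δ^K ≤ 0.6429.
Since (7/8)^3 = 0.6699 and (7/8)^4 = 0.5862, the smallest such K is 4.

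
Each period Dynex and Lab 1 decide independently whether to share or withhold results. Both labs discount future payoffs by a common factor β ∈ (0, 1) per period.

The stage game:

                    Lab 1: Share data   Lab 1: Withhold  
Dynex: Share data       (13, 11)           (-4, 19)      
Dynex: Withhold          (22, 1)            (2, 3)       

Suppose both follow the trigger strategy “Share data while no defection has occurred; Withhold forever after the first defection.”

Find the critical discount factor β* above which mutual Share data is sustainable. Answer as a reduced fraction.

Dynex: cooperation gives 13 each period; deviation gives 22 once then 2 forever.
  13/(1−β) ≥ 22 + 2β/(1−β) ⇒ β ≥ 9/20.
Lab 1: cooperation gives 11 each period; deviation gives 19 once then 3 forever.
  β ≥ 8/16 = 1/2.
Both must hold, so the binding constraint is Lab 1's: β ≥ 1/2.

1/2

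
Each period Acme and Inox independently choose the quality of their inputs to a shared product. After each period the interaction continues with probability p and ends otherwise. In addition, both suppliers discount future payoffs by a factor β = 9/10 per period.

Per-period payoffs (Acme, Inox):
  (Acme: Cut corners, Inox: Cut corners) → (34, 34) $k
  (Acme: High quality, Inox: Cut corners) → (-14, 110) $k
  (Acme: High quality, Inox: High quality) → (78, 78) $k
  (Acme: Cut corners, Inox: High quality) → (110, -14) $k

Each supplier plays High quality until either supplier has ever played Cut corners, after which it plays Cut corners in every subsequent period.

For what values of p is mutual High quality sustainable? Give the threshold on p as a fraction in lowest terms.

80/171

Expected continuation weight on next period's payoff is β·p = 9/10·p, which plays the role of the discount factor.
Cooperation requires 9/10·p ≥ (110−78)/(110−34) = 8/19, hence p ≥ 80/171.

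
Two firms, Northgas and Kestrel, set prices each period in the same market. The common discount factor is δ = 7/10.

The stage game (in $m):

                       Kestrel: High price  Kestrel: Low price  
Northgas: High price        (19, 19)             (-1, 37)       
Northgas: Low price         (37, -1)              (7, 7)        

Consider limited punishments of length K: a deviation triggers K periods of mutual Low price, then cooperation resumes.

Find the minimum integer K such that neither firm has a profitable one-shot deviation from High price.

3

No profitable deviation requires (19−7)(δ+…+δ^K) ≥ 37−19, i.e. δ+…+δ^K ≥ 3/2 ≈ 1.5000.
With δ = 7/10, the partial sums are K=1: 0.7000, K=2: 1.1900, K=3: 1.5330.
K = 3 is the first length at which the sum reaches 1.5000.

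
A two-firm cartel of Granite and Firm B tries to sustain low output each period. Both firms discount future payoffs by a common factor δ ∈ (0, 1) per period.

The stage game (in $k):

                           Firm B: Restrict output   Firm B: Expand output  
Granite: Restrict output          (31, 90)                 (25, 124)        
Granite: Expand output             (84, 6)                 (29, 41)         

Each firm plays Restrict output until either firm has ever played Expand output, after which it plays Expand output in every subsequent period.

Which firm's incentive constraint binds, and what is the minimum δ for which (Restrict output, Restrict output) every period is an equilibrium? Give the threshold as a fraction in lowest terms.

Granite; δ ≥ 53/55

For Granite: deviation gain 84−31 = 53, per-period punishment loss 31−29 = 2. IC gives δ ≥ 53/55.
For Firm B: gain 34, loss 49 per period, so δ ≥ 34/83.
The tighter constraint is Granite's, so cooperation needs δ ≥ 53/55.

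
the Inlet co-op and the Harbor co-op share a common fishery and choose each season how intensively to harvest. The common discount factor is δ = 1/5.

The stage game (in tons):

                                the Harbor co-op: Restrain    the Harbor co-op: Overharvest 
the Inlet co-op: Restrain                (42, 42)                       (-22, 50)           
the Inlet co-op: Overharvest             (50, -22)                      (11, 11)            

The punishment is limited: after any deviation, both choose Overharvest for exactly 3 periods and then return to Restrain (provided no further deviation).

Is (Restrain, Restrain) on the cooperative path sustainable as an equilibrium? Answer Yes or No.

IC: δ+…+δ^3 ≥ (50−42)/(42−11) = 8/31.
At δ = 1/5: partial sum = 0.2480 < 0.2581. Cooperation not sustainable.

No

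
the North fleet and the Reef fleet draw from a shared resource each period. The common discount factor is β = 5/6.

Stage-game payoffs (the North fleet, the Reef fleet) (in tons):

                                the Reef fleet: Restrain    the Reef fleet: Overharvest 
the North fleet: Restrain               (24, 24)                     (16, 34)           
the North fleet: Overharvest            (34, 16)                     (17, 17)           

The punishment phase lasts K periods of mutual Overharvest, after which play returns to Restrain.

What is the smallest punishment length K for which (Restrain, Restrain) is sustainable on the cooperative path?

Need Σ_{k=1}^{K} β^k ≥ (34−24)/(24−17) = 1.4286 at β = 5/6.
At K = 1 the sum is 0.8333 < 1.4286; at K = 2 it is 1.5278 ≥ 1.4286.
So the minimum punishment length is K = 2.

2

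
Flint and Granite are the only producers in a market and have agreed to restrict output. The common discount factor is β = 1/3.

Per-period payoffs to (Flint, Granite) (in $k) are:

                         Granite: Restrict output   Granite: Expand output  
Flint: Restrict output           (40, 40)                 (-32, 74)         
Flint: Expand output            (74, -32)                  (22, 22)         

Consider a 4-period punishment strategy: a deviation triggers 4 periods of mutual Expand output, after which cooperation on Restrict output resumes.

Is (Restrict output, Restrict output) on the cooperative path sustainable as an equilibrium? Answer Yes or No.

No

Comparing payoff streams over the 5 periods until play realigns: cooperate → 40(1+β+…+β^4); deviate → 74 + 22(β+…+β^4).
Cooperation is sustained iff (40−22)(β+…+β^4) ≥ 74−40.
β+…+β^4 = 1/3·(1−(1/3)^4)/(1−1/3) = 0.4938, and (74−40)/(40−22) = 1.8889.
0.4938 < 1.8889, so cooperation is not sustainable.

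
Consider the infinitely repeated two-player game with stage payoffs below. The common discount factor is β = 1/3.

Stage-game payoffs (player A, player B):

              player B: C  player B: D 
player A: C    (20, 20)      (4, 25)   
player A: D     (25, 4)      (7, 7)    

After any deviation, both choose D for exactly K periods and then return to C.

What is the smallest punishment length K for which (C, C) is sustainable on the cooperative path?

IC: β(1−β^K)/(1−β) ≥ (25−20)/(20−7) = 5/13.
With β = 1/3: need 1 − β^K ≥ 5/13·(1−1/3)/(1/3), i.e. β^K ≤ 0.2308.
Since (1/3)^1 = 0.3333 and (1/3)^2 = 0.1111, the smallest such K is 2.

2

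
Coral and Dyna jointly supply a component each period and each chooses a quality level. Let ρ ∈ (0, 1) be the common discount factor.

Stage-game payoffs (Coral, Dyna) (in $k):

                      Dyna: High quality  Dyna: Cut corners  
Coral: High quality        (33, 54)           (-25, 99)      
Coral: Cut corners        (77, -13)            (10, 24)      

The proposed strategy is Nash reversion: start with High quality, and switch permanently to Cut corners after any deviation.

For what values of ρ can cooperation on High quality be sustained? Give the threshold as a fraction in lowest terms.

Coral's threshold: (77−33)/(77−10) = 44/67.
Dyna's threshold: (99−54)/(99−24) = 3/5.
44/67 > 3/5, so Coral binds and ρ* = 44/67.

44/67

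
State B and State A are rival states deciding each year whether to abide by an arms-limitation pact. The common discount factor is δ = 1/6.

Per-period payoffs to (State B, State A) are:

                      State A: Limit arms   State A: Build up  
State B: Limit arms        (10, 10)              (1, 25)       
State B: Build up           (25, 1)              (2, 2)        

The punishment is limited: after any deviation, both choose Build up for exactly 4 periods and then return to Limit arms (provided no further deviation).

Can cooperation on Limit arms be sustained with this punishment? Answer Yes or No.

No

A one-shot deviation gives 25 now, then 2 for 4 periods, then back to 10.
Gain from deviating: (25−10) today; loss: (10−2) in each of the next 4 periods.
No-deviation condition: (10−2)(δ+…+δ^4) ≥ 25−10, i.e. δ+…+δ^4 ≥ 15/8.
At δ = 1/6: δ+…+δ^4 = 0.1998 < 1.8750.
So cooperation is not sustainable.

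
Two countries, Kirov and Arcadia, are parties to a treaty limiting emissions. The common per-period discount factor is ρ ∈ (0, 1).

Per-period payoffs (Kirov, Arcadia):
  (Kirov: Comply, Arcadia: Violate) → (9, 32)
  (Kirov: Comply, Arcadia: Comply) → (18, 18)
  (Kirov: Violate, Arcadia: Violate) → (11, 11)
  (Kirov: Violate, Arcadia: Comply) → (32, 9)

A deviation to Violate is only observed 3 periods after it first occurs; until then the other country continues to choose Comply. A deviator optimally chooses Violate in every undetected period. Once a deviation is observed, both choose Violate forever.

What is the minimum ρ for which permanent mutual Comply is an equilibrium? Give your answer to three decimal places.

0.874

Deviating for the 3 undetected periods gains 32−18 = 14 per period over cooperation, then loses 18−11 = 7 per period forever once punishment starts.
Gain: 14(1 + ρ + … + ρ^2); loss: 7·ρ^3/(1−ρ).
No profitable deviation ⇔ 14(1−ρ^3) ≤ 7·ρ^3, i.e. ρ^3 ≥ 14/(14+7) = 2/3.
Hence ρ ≥ (2/3)^(1/3) ≈ 0.874.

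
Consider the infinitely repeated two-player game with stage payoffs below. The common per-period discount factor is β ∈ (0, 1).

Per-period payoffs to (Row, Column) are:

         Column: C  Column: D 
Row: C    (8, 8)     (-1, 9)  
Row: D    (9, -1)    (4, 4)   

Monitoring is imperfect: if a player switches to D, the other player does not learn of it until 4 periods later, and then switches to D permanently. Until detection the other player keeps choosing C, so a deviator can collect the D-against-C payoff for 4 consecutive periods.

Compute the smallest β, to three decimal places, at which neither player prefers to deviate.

A deviator earns 9 for 4 periods, then 4 forever; cooperating earns 8 forever. Multiplying the IC by (1−β):
8 ≥ 9(1−β^4) + 4β^4, so 5·β^4 ≥ 1 and β^4 ≥ 1/5.
β ≥ (1/5)^(1/4) ≈ 0.669.

0.669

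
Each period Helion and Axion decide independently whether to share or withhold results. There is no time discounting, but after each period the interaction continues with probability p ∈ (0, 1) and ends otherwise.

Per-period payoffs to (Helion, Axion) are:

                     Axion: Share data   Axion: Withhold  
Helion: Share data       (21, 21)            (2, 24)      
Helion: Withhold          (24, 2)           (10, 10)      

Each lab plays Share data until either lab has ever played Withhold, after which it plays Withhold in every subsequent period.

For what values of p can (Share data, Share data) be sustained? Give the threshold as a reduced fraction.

With no time discounting, the continuation probability p plays the role of the discount factor.
Grim-trigger IC: 21/(1−p) ≥ 24 + 10p/(1−p) ⇒ p ≥ (24−21)/(24−10) = 3/14.

3/14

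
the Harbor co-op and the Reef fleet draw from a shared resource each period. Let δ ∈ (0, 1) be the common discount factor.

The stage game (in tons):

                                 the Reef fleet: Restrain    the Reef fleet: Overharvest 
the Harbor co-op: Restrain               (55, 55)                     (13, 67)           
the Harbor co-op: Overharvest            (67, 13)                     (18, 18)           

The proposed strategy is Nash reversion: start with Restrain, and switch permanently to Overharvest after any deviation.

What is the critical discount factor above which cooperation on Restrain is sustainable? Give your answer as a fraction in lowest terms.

One-period gain from deviating is 67 − 55 = 12. The loss is 55 − 18 = 37 in every subsequent period, with present value 37·δ/(1−δ).
Deviation is unprofitable when 37·δ/(1−δ) ≥ 12, i.e. δ/(1−δ) ≥ 12/37.
Equivalently δ ≥ 12/(12+37) = 12/49.

12/49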